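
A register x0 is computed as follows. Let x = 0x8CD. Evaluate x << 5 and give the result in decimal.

0x8CD = 00000100011001101
shift left by 5 → 10001100110100000 = 72096
(equivalently, 2253 × 2^5 = 2253 × 32)

72096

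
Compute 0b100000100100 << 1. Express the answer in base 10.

4168

x = 0100000100100
shift left by 1 → 1000001001000 = 4168
(equivalently, 2084 × 2^1 = 2084 × 2)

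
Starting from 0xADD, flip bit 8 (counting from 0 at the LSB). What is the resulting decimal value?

3037

x = 101011011101
bit 8 is currently 0; toggle it via x ^ (1 << 8) = x ^ 256
→ 101111011101 = 3037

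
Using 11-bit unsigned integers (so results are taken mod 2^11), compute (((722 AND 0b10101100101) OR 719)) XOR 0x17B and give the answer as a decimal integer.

722 = 01011010010
0b10101100101 = 10101100101
→ AND → 00001000000 = 64
719 = 01011001111
→ OR → 01011001111 = 719
0x17B = 00101111011
→ XOR → 01110110100 = 948

948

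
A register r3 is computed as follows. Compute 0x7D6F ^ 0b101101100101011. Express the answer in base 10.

9796

0x7D6F = 111110101101111
b = 101101100101011
XOR → 010011001000100 = 9796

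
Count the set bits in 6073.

9

6073 = 1011110111001
Count the 1s: 1 + 1 + 1 + 1 + 1 + 1 + 1 + 1 + 1 = 9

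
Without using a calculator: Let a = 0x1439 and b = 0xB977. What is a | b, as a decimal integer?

48511

0x1439 = 0001010000111001
0xB977 = 1011100101110111
 OR → 1011110101111111 = 48511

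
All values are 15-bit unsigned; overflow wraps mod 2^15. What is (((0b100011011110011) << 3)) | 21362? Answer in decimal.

0b100011011110011 = 100011011110011
→ << 3 (mod 2^15) → 011011110011000 = 14232
21362 = 101001101110010
→ | → 111011111111010 = 30714

30714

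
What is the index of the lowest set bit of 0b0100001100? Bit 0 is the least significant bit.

2

0b0100001100 = 100001100
Trailing zeros: 2, so the lowest set bit is bit 2 (value 4).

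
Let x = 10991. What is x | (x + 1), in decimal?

11007

x = 10101011101111 = 10991
x + 1 = 10101011110000
OR    = 10101011111111 = 11007
(x | (x + 1) sets the lowest cleared bit.)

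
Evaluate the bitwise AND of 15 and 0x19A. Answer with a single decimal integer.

15 = 000001111
0x19A = 110011010
AND → 000001010 = 10

10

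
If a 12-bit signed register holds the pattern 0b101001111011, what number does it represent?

-1413

pattern = 101001111011 (MSB is 1 ⇒ negative)
Invert: 010110000100, add 1 → 010110000101 = 1413, so the value is -1413.
(Equivalently: 2683 - 2^12 = 2683 - 4096 = -1413.)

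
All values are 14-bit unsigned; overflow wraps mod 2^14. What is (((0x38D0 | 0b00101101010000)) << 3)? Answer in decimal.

7808

0x38D0 = 11100011010000
0b00101101010000 = 00101101010000
→ | → 11101111010000 = 15312
→ << 3 (mod 2^14) → 01111010000000 = 7808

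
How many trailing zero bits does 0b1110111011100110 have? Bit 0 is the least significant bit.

0b1110111011100110 = 1110111011100110
Trailing zeros: 1, so the lowest set bit is bit 1 (value 2).

1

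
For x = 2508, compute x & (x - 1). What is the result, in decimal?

x = 100111001100 = 2508
x - 1 = 100111001011
AND   = 100111001000 = 2504
(x & (x - 1) clears the lowest set bit of x.)

2504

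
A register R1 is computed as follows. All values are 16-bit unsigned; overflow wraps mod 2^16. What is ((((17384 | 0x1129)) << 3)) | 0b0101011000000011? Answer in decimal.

17384 = 0100001111101000
0x1129 = 0001000100101001
→ | → 0101001111101001 = 21481
→ << 3 (mod 2^16) → 1001111101001000 = 40776
0b0101011000000011 = 0101011000000011
→ | → 1101111101001011 = 57163

57163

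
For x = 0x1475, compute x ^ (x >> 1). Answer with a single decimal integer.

x = 1010001110101 = 5237
x>>1 = 0101000111010
XOR  = 1111001001111 = 7759
(x ^ (x >> 1) gives the standard binary-reflected Gray code of x.)

7759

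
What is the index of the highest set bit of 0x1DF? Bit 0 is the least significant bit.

0x1DF = 111011111
The topmost 1 is at position 8 (since 2^8 = 256 ≤ 479 < 512).

8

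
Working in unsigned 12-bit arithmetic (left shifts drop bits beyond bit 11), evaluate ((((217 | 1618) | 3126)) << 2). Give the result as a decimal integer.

3068

217 = 000011011001
1618 = 011001010010
→ | → 011011011011 = 1755
3126 = 110000110110
→ | → 111011111111 = 3839
→ << 2 (mod 2^12) → 101111111100 = 3068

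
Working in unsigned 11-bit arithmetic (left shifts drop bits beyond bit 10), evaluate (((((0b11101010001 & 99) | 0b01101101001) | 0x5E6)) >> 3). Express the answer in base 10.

0b11101010001 = 11101010001
99 = 00001100011
→ & → 00001000001 = 65
0b01101101001 = 01101101001
→ | → 01101101001 = 873
0x5E6 = 10111100110
→ | → 11111101111 = 2031
→ >> 3 → 00011111101 = 253

253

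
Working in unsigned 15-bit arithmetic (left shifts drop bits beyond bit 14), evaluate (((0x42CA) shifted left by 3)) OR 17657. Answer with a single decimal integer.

22265

0x42CA = 100001011001010
→ shifted left by 3 (mod 2^15) → 001011001010000 = 5712
17657 = 100010011111001
→ OR → 101011011111001 = 22265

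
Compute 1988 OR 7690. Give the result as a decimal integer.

1988 = 0011111000100
7690 = 1111000001010
 OR → 1111111001110 = 8142

8142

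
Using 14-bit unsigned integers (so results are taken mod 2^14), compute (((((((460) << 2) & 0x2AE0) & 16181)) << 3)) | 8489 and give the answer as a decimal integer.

460 = 00000111001100
→ << 2 (mod 2^14) → 00011100110000 = 1840
0x2AE0 = 10101011100000
→ & → 00001000100000 = 544
16181 = 11111100110101
→ & → 00001000100000 = 544
→ << 3 (mod 2^14) → 01000100000000 = 4352
8489 = 10000100101001
→ | → 11000100101001 = 12585

12585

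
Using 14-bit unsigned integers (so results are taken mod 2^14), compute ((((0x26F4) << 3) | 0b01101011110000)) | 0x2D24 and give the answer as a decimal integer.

16372

0x26F4 = 10011011110100
→ << 3 (mod 2^14) → 11011110100000 = 14240
0b01101011110000 = 01101011110000
→ | → 11111111110000 = 16368
0x2D24 = 10110100100100
→ | → 11111111110100 = 16372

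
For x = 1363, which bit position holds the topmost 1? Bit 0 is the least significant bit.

10

1363 = 10101010011
The topmost 1 is at position 10 (since 2^10 = 1024 ≤ 1363 < 2048).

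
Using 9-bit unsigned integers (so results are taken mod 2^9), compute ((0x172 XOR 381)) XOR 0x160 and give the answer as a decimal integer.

0x172 = 101110010
381 = 101111101
→ XOR → 000001111 = 15
0x160 = 101100000
→ XOR → 101101111 = 367

367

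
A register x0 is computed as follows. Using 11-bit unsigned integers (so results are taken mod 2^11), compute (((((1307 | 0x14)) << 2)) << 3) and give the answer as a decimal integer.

992

1307 = 10100011011
0x14 = 00000010100
→ | → 10100011111 = 1311
→ << 2 (mod 2^11) → 10001111100 = 1148
→ << 3 (mod 2^11) → 01111100000 = 992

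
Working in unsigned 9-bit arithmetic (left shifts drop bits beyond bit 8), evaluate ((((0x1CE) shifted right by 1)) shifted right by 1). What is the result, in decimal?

0x1CE = 111001110
→ shifted right by 1 → 011100111 = 231
→ shifted right by 1 → 001110011 = 115

115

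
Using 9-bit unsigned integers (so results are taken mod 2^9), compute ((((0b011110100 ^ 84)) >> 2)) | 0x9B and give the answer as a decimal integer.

0b011110100 = 011110100
84 = 001010100
→ ^ → 010100000 = 160
→ >> 2 → 000101000 = 40
0x9B = 010011011
→ | → 010111011 = 187

187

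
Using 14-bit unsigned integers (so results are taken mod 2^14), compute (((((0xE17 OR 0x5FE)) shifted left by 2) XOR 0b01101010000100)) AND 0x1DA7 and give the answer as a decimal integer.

0xE17 = 00111000010111
0x5FE = 00010111111110
→ OR → 00111111111111 = 4095
→ shifted left by 2 (mod 2^14) → 11111111111100 = 16380
0b01101010000100 = 01101010000100
→ XOR → 10010101111000 = 9592
0x1DA7 = 01110110100111
→ AND → 00010100100000 = 1312

1312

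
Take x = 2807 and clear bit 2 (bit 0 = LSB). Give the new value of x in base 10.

2803

x = 101011110111
bit 2 is currently 1; clear it via x & ~(1 << 2) = x & ~4
→ 101011110011 = 2803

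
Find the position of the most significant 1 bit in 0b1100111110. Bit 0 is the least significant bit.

0b1100111110 = 1100111110
The topmost 1 is at position 9 (since 2^9 = 512 ≤ 830 < 1024).

9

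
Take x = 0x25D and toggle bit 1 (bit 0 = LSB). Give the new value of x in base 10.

x = 01001011101
bit 1 is currently 0; toggle it via x ^ (1 << 1) = x ^ 2
→ 01001011111 = 607

607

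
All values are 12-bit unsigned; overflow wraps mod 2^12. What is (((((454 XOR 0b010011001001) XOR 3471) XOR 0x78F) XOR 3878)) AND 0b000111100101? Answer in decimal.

454 = 000111000110
0b010011001001 = 010011001001
→ XOR → 010100001111 = 1295
3471 = 110110001111
→ XOR → 100010000000 = 2176
0x78F = 011110001111
→ XOR → 111100001111 = 3855
3878 = 111100100110
→ XOR → 000000101001 = 41
0b000111100101 = 000111100101
→ AND → 000000100001 = 33

33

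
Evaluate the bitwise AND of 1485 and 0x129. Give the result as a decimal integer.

1485 = 10111001101
0x129 = 00100101001
AND → 00100001001 = 265

265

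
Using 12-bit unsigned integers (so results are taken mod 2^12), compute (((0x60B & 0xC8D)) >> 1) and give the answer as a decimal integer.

0x60B = 011000001011
0xC8D = 110010001101
→ & → 010000001001 = 1033
→ >> 1 → 001000000100 = 516

516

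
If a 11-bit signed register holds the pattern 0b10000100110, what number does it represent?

-986

pattern = 10000100110 (MSB is 1 ⇒ negative)
Invert: 01111011001, add 1 → 01111011010 = 986, so the value is -986.
(Equivalently: 1062 - 2^11 = 1062 - 2048 = -986.)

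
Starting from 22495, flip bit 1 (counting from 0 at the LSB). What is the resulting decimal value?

x = 101011111011111
bit 1 is currently 1; toggle it via x ^ (1 << 1) = x ^ 2
→ 101011111011101 = 22493

22493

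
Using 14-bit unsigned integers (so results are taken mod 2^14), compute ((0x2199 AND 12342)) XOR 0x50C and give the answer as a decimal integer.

9500

0x2199 = 10000110011001
12342 = 11000000110110
→ AND → 10000000010000 = 8208
0x50C = 00010100001100
→ XOR → 10010100011100 = 9500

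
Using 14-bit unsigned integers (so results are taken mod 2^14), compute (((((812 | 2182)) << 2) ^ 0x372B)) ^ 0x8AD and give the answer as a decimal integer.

4414

812 = 00001100101100
2182 = 00100010000110
→ | → 00101110101110 = 2990
→ << 2 (mod 2^14) → 10111010111000 = 11960
0x372B = 11011100101011
→ ^ → 01100110010011 = 6547
0x8AD = 00100010101101
→ ^ → 01000100111110 = 4414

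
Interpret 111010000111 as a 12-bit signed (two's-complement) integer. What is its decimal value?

pattern = 111010000111 (MSB is 1 ⇒ negative)
Invert: 000101111000, add 1 → 000101111001 = 377, so the value is -377.
(Equivalently: 3719 - 2^12 = 3719 - 4096 = -377.)

-377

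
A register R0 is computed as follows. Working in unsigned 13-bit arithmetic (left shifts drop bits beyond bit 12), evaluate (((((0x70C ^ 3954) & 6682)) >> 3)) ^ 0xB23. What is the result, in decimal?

2592

0x70C = 0011100001100
3954 = 0111101110010
→ ^ → 0100001111110 = 2174
6682 = 1101000011010
→ & → 0100000011010 = 2074
→ >> 3 → 0000100000011 = 259
0xB23 = 0101100100011
→ ^ → 0101000100000 = 2592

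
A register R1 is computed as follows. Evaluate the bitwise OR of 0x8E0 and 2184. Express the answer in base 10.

0x8E0 = 100011100000
2184 = 100010001000
 OR → 100011101000 = 2280

2280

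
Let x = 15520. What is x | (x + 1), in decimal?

x = 11110010100000 = 15520
x + 1 = 11110010100001
OR    = 11110010100001 = 15521
(x | (x + 1) sets the lowest cleared bit.)

15521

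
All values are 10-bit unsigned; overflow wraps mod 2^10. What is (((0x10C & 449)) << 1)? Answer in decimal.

0x10C = 0100001100
449 = 0111000001
→ & → 0100000000 = 256
→ << 1 (mod 2^10) → 1000000000 = 512

512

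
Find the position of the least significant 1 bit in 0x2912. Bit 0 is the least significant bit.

1

0x2912 = 10100100010010
Trailing zeros: 1, so the lowest set bit is bit 1 (value 2).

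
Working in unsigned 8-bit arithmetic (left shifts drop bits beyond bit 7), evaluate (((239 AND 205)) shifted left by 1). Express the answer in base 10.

239 = 11101111
205 = 11001101
→ AND → 11001101 = 205
→ shifted left by 1 (mod 2^8) → 10011010 = 154

154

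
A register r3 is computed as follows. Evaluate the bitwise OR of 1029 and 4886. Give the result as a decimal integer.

1029 = 0010000000101
4886 = 1001100010110
 OR → 1011100010111 = 5911

5911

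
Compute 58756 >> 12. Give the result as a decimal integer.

14

58756 = 1110010110000100
shift right by 12 → 0000000000001110 = 14
(equivalently, floor(58756 / 4096))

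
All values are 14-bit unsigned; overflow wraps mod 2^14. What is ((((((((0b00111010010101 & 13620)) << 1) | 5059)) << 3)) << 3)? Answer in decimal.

15040

0b00111010010101 = 00111010010101
13620 = 11010100110100
→ & → 00010000010100 = 1044
→ << 1 (mod 2^14) → 00100000101000 = 2088
5059 = 01001111000011
→ | → 01101111101011 = 7147
→ << 3 (mod 2^14) → 01111101011000 = 8024
→ << 3 (mod 2^14) → 11101011000000 = 15040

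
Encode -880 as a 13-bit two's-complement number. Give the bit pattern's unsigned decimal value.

880 in 13 bits: 0001101110000
Invert: 1110010001111
Add 1:  1110010010000 = 7312
(Check: 2^13 - 880 = 8192 - 880 = 7312.)

7312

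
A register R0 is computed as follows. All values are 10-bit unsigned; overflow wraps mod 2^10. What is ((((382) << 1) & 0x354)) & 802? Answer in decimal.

382 = 0101111110
→ << 1 (mod 2^10) → 1011111100 = 764
0x354 = 1101010100
→ & → 1001010100 = 596
802 = 1100100010
→ & → 1000000000 = 512

512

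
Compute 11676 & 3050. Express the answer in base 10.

2440

11676 = 10110110011100
3050 = 00101111101010
AND → 00100110001000 = 2440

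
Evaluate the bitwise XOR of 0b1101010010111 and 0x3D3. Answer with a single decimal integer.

a = 1101010010111
0x3D3 = 0001111010011
XOR → 1100101000100 = 6468

6468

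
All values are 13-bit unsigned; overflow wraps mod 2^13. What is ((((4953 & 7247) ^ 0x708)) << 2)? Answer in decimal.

7428

4953 = 1001101011001
7247 = 1110001001111
→ & → 1000001001001 = 4169
0x708 = 0011100001000
→ ^ → 1011101000001 = 5953
→ << 2 (mod 2^13) → 1110100000100 = 7428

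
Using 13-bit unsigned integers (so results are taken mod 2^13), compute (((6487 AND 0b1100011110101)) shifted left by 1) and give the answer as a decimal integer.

6487 = 1100101010111
0b1100011110101 = 1100011110101
→ AND → 1100001010101 = 6229
→ shifted left by 1 (mod 2^13) → 1000010101010 = 4266

4266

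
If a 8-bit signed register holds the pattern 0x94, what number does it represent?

-108

pattern = 10010100 (MSB is 1 ⇒ negative)
Invert: 01101011, add 1 → 01101100 = 108, so the value is -108.
(Equivalently: 148 - 2^8 = 148 - 256 = -108.)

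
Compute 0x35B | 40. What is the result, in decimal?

0x35B = 1101011011
40 = 0000101000
 OR → 1101111011 = 891

891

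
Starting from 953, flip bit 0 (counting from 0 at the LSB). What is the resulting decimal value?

952

x = 1110111001
bit 0 is currently 1; toggle it via x ^ (1 << 0) = x ^ 1
→ 1110111000 = 952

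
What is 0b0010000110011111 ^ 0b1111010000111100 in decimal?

54691

a = 0010000110011111
b = 1111010000111100
XOR → 1101010110100011 = 54691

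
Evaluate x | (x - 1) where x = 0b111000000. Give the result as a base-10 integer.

511

x = 111000000 = 448
x - 1 = 110111111
OR    = 111111111 = 511
(x | (x - 1) sets all bits below the lowest set bit.)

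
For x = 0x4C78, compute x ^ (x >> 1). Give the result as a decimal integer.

27204

x = 100110001111000 = 19576
x>>1 = 010011000111100
XOR  = 110101001000100 = 27204
(x ^ (x >> 1) gives the standard binary-reflected Gray code of x.)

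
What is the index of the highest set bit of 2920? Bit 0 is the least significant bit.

2920 = 101101101000
The topmost 1 is at position 11 (since 2^11 = 2048 ≤ 2920 < 4096).

11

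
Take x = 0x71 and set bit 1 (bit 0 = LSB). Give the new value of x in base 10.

x = 01110001
bit 1 is currently 0; set it via x | (1 << 1) = x | 2
→ 01110011 = 115

115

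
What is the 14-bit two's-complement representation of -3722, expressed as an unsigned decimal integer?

12662

3722 in 14 bits: 00111010001010
Invert: 11000101110101
Add 1:  11000101110110 = 12662
(Check: 2^14 - 3722 = 16384 - 3722 = 12662.)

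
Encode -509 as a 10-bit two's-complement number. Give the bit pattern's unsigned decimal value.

509 in 10 bits: 0111111101
Invert: 1000000010
Add 1:  1000000011 = 515
(Check: 2^10 - 509 = 1024 - 509 = 515.)

515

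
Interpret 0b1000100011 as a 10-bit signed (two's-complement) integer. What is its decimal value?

-477

pattern = 1000100011 (MSB is 1 ⇒ negative)
Invert: 0111011100, add 1 → 0111011101 = 477, so the value is -477.
(Equivalently: 547 - 2^10 = 547 - 1024 = -477.)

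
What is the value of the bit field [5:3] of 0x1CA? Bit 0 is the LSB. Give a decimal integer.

1

v = 0000111001010
Shift right by 3: 0000111001
Mask low 3 bits: 001 = 1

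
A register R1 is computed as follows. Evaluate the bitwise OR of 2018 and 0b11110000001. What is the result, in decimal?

2019

2018 = 11111100010
b = 11110000001
 OR → 11111100011 = 2019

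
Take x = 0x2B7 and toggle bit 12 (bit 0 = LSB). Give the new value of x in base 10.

4791

x = 0001010110111
bit 12 is currently 0; toggle it via x ^ (1 << 12) = x ^ 4096
→ 1001010110111 = 4791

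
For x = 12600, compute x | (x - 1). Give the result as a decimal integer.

12607

x = 11000100111000 = 12600
x - 1 = 11000100110111
OR    = 11000100111111 = 12607
(x | (x - 1) sets all bits below the lowest set bit.)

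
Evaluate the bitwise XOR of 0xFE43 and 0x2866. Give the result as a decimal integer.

0xFE43 = 1111111001000011
0x2866 = 0010100001100110
XOR → 1101011000100101 = 54821

54821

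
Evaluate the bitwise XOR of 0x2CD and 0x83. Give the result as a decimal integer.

590

0x2CD = 1011001101
0x83 = 0010000011
XOR → 1001001110 = 590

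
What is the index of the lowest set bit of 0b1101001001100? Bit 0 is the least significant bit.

0b1101001001100 = 1101001001100
Trailing zeros: 2, so the lowest set bit is bit 2 (value 4).

2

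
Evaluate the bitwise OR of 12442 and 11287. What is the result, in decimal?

12442 = 11000010011010
11287 = 10110000010111
 OR → 11110010011111 = 15519

15519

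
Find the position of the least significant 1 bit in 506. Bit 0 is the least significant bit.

1

506 = 111111010
Trailing zeros: 1, so the lowest set bit is bit 1 (value 2).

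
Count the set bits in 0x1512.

0x1512 = 1010100010010
Count the 1s: 1 + 1 + 1 + 1 + 1 = 5

5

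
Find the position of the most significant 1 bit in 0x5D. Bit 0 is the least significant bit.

6

0x5D = 1011101
The topmost 1 is at position 6 (since 2^6 = 64 ≤ 93 < 128).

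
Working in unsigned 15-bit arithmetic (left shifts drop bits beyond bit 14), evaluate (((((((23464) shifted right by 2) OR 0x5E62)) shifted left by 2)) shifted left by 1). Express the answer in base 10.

23464 = 101101110101000
→ shifted right by 2 → 001011011101010 = 5866
0x5E62 = 101111001100010
→ OR → 101111011101010 = 24298
→ shifted left by 2 (mod 2^15) → 111101110101000 = 31656
→ shifted left by 1 (mod 2^15) → 111011101010000 = 30544

30544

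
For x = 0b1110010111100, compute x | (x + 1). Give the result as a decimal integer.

7357

x = 1110010111100 = 7356
x + 1 = 1110010111101
OR    = 1110010111101 = 7357
(x | (x + 1) sets the lowest cleared bit.)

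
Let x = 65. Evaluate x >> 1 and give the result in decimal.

65 = 1000001
shift right by 1 → 0100000 = 32
(equivalently, floor(65 / 2))

32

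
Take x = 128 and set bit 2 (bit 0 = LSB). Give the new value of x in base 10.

x = 10000000
bit 2 is currently 0; set it via x | (1 << 2) = x | 4
→ 10000100 = 132

132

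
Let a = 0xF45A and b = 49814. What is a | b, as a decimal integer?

63198

0xF45A = 1111010001011010
49814 = 1100001010010110
 OR → 1111011011011110 = 63198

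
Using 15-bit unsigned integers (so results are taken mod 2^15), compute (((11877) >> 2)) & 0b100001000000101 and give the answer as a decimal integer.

513

11877 = 010111001100101
→ >> 2 → 000101110011001 = 2969
0b100001000000101 = 100001000000101
→ & → 000001000000001 = 513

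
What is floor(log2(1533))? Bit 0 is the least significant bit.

10

1533 = 10111111101
The topmost 1 is at position 10 (since 2^10 = 1024 ≤ 1533 < 2048).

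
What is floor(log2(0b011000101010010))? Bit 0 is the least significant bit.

0b011000101010010 = 11000101010010
The topmost 1 is at position 13 (since 2^13 = 8192 ≤ 12626 < 16384).

13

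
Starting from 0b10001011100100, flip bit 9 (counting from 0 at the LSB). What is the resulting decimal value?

x = 10001011100100
bit 9 is currently 1; toggle it via x ^ (1 << 9) = x ^ 512
→ 10000011100100 = 8420

8420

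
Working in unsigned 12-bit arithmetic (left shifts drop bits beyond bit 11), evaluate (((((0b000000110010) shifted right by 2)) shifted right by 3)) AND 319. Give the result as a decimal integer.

0b000000110010 = 000000110010
→ shifted right by 2 → 000000001100 = 12
→ shifted right by 3 → 000000000001 = 1
319 = 000100111111
→ AND → 000000000001 = 1

1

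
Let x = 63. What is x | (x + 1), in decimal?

x = 0111111 = 63
x + 1 = 1000000
OR    = 1111111 = 127
(x | (x + 1) sets the lowest cleared bit.)

127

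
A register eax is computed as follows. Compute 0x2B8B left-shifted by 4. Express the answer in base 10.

0x2B8B = 000010101110001011
shift left by 4 → 101011100010110000 = 178352
(equivalently, 11147 × 2^4 = 11147 × 16)

178352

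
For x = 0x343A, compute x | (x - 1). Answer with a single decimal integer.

x = 11010000111010 = 13370
x - 1 = 11010000111001
OR    = 11010000111011 = 13371
(x | (x - 1) sets all bits below the lowest set bit.)

13371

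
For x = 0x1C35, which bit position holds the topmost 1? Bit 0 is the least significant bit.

12

0x1C35 = 1110000110101
The topmost 1 is at position 12 (since 2^12 = 4096 ≤ 7221 < 8192).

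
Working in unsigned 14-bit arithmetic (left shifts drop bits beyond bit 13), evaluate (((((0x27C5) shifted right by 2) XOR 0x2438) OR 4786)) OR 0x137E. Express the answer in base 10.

16383

0x27C5 = 10011111000101
→ shifted right by 2 → 00100111110001 = 2545
0x2438 = 10010000111000
→ XOR → 10110111001001 = 11721
4786 = 01001010110010
→ OR → 11111111111011 = 16379
0x137E = 01001101111110
→ OR → 11111111111111 = 16383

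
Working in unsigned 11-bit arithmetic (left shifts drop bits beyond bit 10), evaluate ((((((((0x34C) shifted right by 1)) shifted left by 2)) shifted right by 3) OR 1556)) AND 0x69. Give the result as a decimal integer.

0x34C = 01101001100
→ shifted right by 1 → 00110100110 = 422
→ shifted left by 2 (mod 2^11) → 11010011000 = 1688
→ shifted right by 3 → 00011010011 = 211
1556 = 11000010100
→ OR → 11011010111 = 1751
0x69 = 00001101001
→ AND → 00001000001 = 65

65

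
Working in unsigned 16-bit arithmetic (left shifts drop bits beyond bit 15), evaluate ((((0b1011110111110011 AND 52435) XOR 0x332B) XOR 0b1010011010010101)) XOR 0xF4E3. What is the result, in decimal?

0b1011110111110011 = 1011110111110011
52435 = 1100110011010011
→ AND → 1000110011010011 = 36051
0x332B = 0011001100101011
→ XOR → 1011111111111000 = 49144
0b1010011010010101 = 1010011010010101
→ XOR → 0001100101101101 = 6509
0xF4E3 = 1111010011100011
→ XOR → 1110110110001110 = 60814

60814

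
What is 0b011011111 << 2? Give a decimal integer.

x = 0011011111
shift left by 2 → 1101111100 = 892
(equivalently, 223 × 2^2 = 223 × 4)

892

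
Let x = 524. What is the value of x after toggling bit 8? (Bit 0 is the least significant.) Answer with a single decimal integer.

x = 1000001100
bit 8 is currently 0; toggle it via x ^ (1 << 8) = x ^ 256
→ 1100001100 = 780

780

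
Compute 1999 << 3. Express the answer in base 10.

15992

1999 = 00011111001111
shift left by 3 → 11111001111000 = 15992
(equivalently, 1999 × 2^3 = 1999 × 8)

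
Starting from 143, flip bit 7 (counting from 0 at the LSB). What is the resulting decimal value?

x = 0010001111
bit 7 is currently 1; toggle it via x ^ (1 << 7) = x ^ 128
→ 0000001111 = 15

15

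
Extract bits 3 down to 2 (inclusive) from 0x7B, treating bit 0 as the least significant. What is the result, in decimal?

2

v = 0001111011
Shift right by 2: 00011110
Mask low 2 bits: 10 = 2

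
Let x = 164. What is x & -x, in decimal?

x = 10100100 = 164
-x (two's complement) = …01011100
AND   = 00000100 = 4
(x & -x isolates the lowest set bit of x.)

4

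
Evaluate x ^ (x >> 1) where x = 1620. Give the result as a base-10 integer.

1406

x = 11001010100 = 1620
x>>1 = 01100101010
XOR  = 10101111110 = 1406
(x ^ (x >> 1) gives the standard binary-reflected Gray code of x.)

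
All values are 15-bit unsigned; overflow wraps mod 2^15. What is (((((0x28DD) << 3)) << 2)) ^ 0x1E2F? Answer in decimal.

1423

0x28DD = 010100011011101
→ << 3 (mod 2^15) → 100011011101000 = 18152
→ << 2 (mod 2^15) → 001101110100000 = 7072
0x1E2F = 001111000101111
→ ^ → 000010110001111 = 1423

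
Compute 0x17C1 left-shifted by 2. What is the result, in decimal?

0x17C1 = 001011111000001
shift left by 2 → 101111100000100 = 24324
(equivalently, 6081 × 2^2 = 6081 × 4)

24324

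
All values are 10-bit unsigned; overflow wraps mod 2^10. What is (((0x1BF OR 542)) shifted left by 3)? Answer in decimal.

0x1BF = 0110111111
542 = 1000011110
→ OR → 1110111111 = 959
→ shifted left by 3 (mod 2^10) → 0111111000 = 504

504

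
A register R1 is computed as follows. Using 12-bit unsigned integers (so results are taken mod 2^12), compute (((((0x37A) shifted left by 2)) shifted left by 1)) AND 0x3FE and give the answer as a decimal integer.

976

0x37A = 001101111010
→ shifted left by 2 (mod 2^12) → 110111101000 = 3560
→ shifted left by 1 (mod 2^12) → 101111010000 = 3024
0x3FE = 001111111110
→ AND → 001111010000 = 976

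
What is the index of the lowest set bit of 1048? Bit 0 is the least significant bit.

1048 = 10000011000
Trailing zeros: 3, so the lowest set bit is bit 3 (value 8).

3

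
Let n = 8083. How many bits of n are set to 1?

8083 = 1111110010011
Count the 1s: 1 + 1 + 1 + 1 + 1 + 1 + 1 + 1 + 1 = 9

9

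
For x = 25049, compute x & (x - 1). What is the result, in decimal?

25048

x = 110000111011001 = 25049
x - 1 = 110000111011000
AND   = 110000111011000 = 25048
(x & (x - 1) clears the lowest set bit of x.)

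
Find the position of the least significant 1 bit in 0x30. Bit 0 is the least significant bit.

4

0x30 = 110000
Trailing zeros: 4, so the lowest set bit is bit 4 (value 16).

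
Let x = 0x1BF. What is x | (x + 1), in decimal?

511

x = 110111111 = 447
x + 1 = 111000000
OR    = 111111111 = 511
(x | (x + 1) sets the lowest cleared bit.)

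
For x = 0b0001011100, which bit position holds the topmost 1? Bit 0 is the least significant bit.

0b0001011100 = 1011100
The topmost 1 is at position 6 (since 2^6 = 64 ≤ 92 < 128).

6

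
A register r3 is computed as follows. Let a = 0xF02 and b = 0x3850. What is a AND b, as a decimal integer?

2048

0xF02 = 00111100000010
0x3850 = 11100001010000
AND → 00100000000000 = 2048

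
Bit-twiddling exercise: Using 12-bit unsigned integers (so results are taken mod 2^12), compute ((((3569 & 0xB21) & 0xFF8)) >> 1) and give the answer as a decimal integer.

3569 = 110111110001
0xB21 = 101100100001
→ & → 100100100001 = 2337
0xFF8 = 111111111000
→ & → 100100100000 = 2336
→ >> 1 → 010010010000 = 1168

1168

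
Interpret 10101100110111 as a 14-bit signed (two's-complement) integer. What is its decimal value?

-5321

pattern = 10101100110111 (MSB is 1 ⇒ negative)
Invert: 01010011001000, add 1 → 01010011001001 = 5321, so the value is -5321.
(Equivalently: 11063 - 2^14 = 11063 - 16384 = -5321.)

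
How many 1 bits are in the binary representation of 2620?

6

2620 = 101000111100
Count the 1s: 1 + 1 + 1 + 1 + 1 + 1 = 6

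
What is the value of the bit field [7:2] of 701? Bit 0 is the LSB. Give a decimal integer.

47

v = 01010111101
Shift right by 2: 010101111
Mask low 6 bits: 101111 = 47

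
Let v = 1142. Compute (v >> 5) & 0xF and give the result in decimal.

v = 10001110110
Shift right by 5: 100011
Mask low 4 bits: 0011 = 3

3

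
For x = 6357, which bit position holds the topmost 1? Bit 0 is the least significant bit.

12

6357 = 1100011010101
The topmost 1 is at position 12 (since 2^12 = 4096 ≤ 6357 < 8192).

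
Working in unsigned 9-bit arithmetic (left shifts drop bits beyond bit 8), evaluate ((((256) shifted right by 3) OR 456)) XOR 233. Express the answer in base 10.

256 = 100000000
→ shifted right by 3 → 000100000 = 32
456 = 111001000
→ OR → 111101000 = 488
233 = 011101001
→ XOR → 100000001 = 257

257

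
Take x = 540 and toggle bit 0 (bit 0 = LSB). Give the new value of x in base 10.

541

x = 0000001000011100
bit 0 is currently 0; toggle it via x ^ (1 << 0) = x ^ 1
→ 0000001000011101 = 541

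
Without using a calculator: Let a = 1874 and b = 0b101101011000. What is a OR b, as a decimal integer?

3930

1874 = 011101010010
b = 101101011000
 OR → 111101011010 = 3930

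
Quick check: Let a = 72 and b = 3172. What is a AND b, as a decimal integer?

64

72 = 000001001000
3172 = 110001100100
AND → 000001000000 = 64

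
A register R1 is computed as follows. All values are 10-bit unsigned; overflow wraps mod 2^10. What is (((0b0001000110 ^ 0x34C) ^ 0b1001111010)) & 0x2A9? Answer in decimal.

32

0b0001000110 = 0001000110
0x34C = 1101001100
→ ^ → 1100001010 = 778
0b1001111010 = 1001111010
→ ^ → 0101110000 = 368
0x2A9 = 1010101001
→ & → 0000100000 = 32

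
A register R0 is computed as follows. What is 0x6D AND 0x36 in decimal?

0x6D = 1101101
0x36 = 0110110
AND → 0100100 = 36

36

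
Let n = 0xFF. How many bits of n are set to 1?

8

0xFF = 11111111
Count the 1s: 1 + 1 + 1 + 1 + 1 + 1 + 1 + 1 = 8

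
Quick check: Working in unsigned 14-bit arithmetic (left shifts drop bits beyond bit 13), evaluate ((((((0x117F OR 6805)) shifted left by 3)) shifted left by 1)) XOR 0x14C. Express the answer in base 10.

0x117F = 01000101111111
6805 = 01101010010101
→ OR → 01101111111111 = 7167
→ shifted left by 3 (mod 2^14) → 01111111111000 = 8184
→ shifted left by 1 (mod 2^14) → 11111111110000 = 16368
0x14C = 00000101001100
→ XOR → 11111010111100 = 16060

16060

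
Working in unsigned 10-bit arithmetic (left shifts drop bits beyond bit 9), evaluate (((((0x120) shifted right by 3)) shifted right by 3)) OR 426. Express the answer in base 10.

430

0x120 = 0100100000
→ shifted right by 3 → 0000100100 = 36
→ shifted right by 3 → 0000000100 = 4
426 = 0110101010
→ OR → 0110101110 = 430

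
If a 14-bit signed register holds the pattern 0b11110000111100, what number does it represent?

-964

pattern = 11110000111100 (MSB is 1 ⇒ negative)
Invert: 00001111000011, add 1 → 00001111000100 = 964, so the value is -964.
(Equivalently: 15420 - 2^14 = 15420 - 16384 = -964.)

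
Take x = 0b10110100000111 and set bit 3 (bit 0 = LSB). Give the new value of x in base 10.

11535

x = 10110100000111
bit 3 is currently 0; set it via x | (1 << 3) = x | 8
→ 10110100001111 = 11535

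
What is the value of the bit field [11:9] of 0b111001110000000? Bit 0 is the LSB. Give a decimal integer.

v = 111001110000000
Shift right by 9: 111001
Mask low 3 bits: 001 = 1

1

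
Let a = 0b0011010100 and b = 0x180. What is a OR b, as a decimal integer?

468

a = 011010100
0x180 = 110000000
 OR → 111010100 = 468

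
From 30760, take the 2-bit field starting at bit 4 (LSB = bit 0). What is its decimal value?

2

v = 111100000101000
Shift right by 4: 11110000010
Mask low 2 bits: 10 = 2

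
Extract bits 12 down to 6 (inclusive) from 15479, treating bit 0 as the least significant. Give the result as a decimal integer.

v = 11110001110111
Shift right by 6: 11110001
Mask low 7 bits: 1110001 = 113

113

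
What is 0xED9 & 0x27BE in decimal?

1688

0xED9 = 00111011011001
0x27BE = 10011110111110
AND → 00011010011000 = 1688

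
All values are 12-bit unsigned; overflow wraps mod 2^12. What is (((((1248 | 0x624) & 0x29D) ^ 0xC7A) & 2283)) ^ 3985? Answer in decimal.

1248 = 010011100000
0x624 = 011000100100
→ | → 011011100100 = 1764
0x29D = 001010011101
→ & → 001010000100 = 644
0xC7A = 110001111010
→ ^ → 111011111110 = 3838
2283 = 100011101011
→ & → 100011101010 = 2282
3985 = 111110010001
→ ^ → 011101111011 = 1915

1915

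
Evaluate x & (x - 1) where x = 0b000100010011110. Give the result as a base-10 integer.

2204

x = 100010011110 = 2206
x - 1 = 100010011101
AND   = 100010011100 = 2204
(x & (x - 1) clears the lowest set bit of x.)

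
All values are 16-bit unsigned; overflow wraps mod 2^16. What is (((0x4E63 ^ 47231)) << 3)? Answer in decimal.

0x4E63 = 0100111001100011
47231 = 1011100001111111
→ ^ → 1111011000011100 = 63004
→ << 3 (mod 2^16) → 1011000011100000 = 45280

45280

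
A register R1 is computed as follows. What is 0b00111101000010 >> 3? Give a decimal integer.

488

x = 111101000010
shift right by 3 → 000111101000 = 488
(equivalently, floor(3906 / 8))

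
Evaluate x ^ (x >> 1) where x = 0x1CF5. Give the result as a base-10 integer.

x = 1110011110101 = 7413
x>>1 = 0111001111010
XOR  = 1001010001111 = 4751
(x ^ (x >> 1) gives the standard binary-reflected Gray code of x.)

4751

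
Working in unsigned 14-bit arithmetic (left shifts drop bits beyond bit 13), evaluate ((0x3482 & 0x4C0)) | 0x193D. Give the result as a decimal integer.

7613

0x3482 = 11010010000010
0x4C0 = 00010011000000
→ & → 00010010000000 = 1152
0x193D = 01100100111101
→ | → 01110110111101 = 7613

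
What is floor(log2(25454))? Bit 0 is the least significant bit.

25454 = 110001101101110
The topmost 1 is at position 14 (since 2^14 = 16384 ≤ 25454 < 32768).

14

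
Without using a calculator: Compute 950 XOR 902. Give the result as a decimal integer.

950 = 1110110110
902 = 1110000110
XOR → 0000110000 = 48

48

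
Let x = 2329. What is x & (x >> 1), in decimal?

8

x = 100100011001 = 2329
x>>1 = 010010001100
AND  = 000000001000 = 8
(x & (x >> 1) has a 1 wherever x has two consecutive 1 bits.)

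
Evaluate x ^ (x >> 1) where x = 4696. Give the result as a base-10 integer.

x = 1001001011000 = 4696
x>>1 = 0100100101100
XOR  = 1101101110100 = 7028
(x ^ (x >> 1) gives the standard binary-reflected Gray code of x.)

7028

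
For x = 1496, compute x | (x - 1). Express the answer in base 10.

x = 10111011000 = 1496
x - 1 = 10111010111
OR    = 10111011111 = 1503
(x | (x - 1) sets all bits below the lowest set bit.)

1503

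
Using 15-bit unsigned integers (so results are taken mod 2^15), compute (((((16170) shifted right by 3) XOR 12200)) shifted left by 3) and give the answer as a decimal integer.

17000

16170 = 011111100101010
→ shifted right by 3 → 000011111100101 = 2021
12200 = 010111110101000
→ XOR → 010100001001101 = 10317
→ shifted left by 3 (mod 2^15) → 100001001101000 = 17000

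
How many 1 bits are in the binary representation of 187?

187 = 10111011
Count the 1s: 1 + 1 + 1 + 1 + 1 + 1 = 6

6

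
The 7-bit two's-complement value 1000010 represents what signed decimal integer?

-62

pattern = 1000010 (MSB is 1 ⇒ negative)
Invert: 0111101, add 1 → 0111110 = 62, so the value is -62.
(Equivalently: 66 - 2^7 = 66 - 128 = -62.)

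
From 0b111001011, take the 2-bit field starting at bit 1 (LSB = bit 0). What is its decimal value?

v = 111001011
Shift right by 1: 11100101
Mask low 2 bits: 01 = 1

1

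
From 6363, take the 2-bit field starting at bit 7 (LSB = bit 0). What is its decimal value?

v = 1100011011011
Shift right by 7: 110001
Mask low 2 bits: 01 = 1

1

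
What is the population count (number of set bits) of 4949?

7

4949 = 1001101010101
Count the 1s: 1 + 1 + 1 + 1 + 1 + 1 + 1 = 7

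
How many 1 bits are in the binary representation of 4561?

6

4561 = 1000111010001
Count the 1s: 1 + 1 + 1 + 1 + 1 + 1 = 6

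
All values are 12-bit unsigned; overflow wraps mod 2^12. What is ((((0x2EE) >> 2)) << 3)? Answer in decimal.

0x2EE = 001011101110
→ >> 2 → 000010111011 = 187
→ << 3 (mod 2^12) → 010111011000 = 1496

1496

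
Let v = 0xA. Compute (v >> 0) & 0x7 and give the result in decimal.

2

v = 000001010
Shift right by 0: 000001010
Mask low 3 bits: 010 = 2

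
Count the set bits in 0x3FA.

8

0x3FA = 1111111010
Count the 1s: 1 + 1 + 1 + 1 + 1 + 1 + 1 + 1 = 8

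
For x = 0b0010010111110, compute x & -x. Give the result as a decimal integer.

x = 10010111110 = 1214
-x (two's complement) = …01101000010
AND   = 00000000010 = 2
(x & -x isolates the lowest set bit of x.)

2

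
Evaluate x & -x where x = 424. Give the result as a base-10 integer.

x = 110101000 = 424
-x (two's complement) = …001011000
AND   = 000001000 = 8
(x & -x isolates the lowest set bit of x.)

8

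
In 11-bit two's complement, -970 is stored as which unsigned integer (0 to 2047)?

970 in 11 bits: 01111001010
Invert: 10000110101
Add 1:  10000110110 = 1078
(Check: 2^11 - 970 = 2048 - 970 = 1078.)

1078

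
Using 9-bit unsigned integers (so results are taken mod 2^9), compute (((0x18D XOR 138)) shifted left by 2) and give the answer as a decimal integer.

0x18D = 110001101
138 = 010001010
→ XOR → 100000111 = 263
→ shifted left by 2 (mod 2^9) → 000011100 = 28

28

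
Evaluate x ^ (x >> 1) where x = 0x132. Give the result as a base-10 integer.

x = 100110010 = 306
x>>1 = 010011001
XOR  = 110101011 = 427
(x ^ (x >> 1) gives the standard binary-reflected Gray code of x.)

427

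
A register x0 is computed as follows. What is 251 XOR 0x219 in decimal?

738

251 = 0011111011
0x219 = 1000011001
XOR → 1011100010 = 738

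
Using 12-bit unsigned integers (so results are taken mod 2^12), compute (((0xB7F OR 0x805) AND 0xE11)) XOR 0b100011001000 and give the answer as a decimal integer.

729

0xB7F = 101101111111
0x805 = 100000000101
→ OR → 101101111111 = 2943
0xE11 = 111000010001
→ AND → 101000010001 = 2577
0b100011001000 = 100011001000
→ XOR → 001011011001 = 729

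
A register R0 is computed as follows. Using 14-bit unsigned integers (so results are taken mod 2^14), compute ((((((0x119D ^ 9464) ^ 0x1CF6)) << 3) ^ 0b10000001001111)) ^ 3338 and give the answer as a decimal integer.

0x119D = 01000110011101
9464 = 10010011111000
→ ^ → 11010101100101 = 13669
0x1CF6 = 01110011110110
→ ^ → 10100110010011 = 10643
→ << 3 (mod 2^14) → 00110010011000 = 3224
0b10000001001111 = 10000001001111
→ ^ → 10110011010111 = 11479
3338 = 00110100001010
→ ^ → 10000111011101 = 8669

8669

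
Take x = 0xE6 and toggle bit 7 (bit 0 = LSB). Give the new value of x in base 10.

x = 000011100110
bit 7 is currently 1; toggle it via x ^ (1 << 7) = x ^ 128
→ 000001100110 = 102

102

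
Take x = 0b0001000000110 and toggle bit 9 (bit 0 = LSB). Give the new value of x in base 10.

x = 0001000000110
bit 9 is currently 1; toggle it via x ^ (1 << 9) = x ^ 512
→ 0000000000110 = 6

6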